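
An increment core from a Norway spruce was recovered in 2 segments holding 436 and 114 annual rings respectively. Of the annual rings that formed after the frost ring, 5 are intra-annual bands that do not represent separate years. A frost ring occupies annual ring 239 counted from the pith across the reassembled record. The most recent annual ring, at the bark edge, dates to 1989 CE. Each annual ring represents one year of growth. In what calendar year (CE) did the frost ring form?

Total annual rings = 436 + 114 = 550.
Between annual ring 239 and the bark edge there are 550 − 239 = 311 annual rings.
311 − 5 false = 306 true annual rings after the frost ring.
Counting back 306 years from 1989 CE places the frost ring in 1989 − 306 = 1683 CE.

1683 CE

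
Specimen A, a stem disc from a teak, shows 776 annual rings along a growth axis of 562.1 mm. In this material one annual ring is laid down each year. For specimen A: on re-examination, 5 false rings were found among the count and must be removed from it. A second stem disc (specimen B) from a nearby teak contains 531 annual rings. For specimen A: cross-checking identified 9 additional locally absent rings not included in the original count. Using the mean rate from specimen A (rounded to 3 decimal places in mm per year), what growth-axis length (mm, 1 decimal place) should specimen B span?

382.9 mm

Specimen A: true annual ring count = 776 − 5 + 9 = 780.
A: Extension rate ≈ 562.1 / 780 = 0.721 mm/yr.
B's length ≈ 0.721 × 531 = 382.9 mm.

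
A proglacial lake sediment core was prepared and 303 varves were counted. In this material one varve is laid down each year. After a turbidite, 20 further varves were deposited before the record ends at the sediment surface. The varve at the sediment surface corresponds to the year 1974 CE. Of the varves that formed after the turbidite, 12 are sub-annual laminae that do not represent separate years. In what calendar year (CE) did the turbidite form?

20 varves post-date the turbidite.
Excluding 12 false varves: 20 − 12 = 8.
1974 − 8 = 1966 CE.

1966 CE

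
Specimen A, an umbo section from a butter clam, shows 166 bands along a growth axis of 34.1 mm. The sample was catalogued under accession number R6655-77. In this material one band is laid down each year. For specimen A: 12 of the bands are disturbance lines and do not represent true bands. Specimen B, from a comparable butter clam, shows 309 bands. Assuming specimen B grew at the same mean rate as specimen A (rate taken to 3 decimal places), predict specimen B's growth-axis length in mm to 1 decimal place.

Specimen A: correcting the raw count gives 166 − 12 = 154 true bands.
A: 34.1 mm over 154 years gives 34.1 / 154 ≈ 0.221 mm/yr.
Length of B = 0.221 × 309 = 68.3 mm.

68.3 mm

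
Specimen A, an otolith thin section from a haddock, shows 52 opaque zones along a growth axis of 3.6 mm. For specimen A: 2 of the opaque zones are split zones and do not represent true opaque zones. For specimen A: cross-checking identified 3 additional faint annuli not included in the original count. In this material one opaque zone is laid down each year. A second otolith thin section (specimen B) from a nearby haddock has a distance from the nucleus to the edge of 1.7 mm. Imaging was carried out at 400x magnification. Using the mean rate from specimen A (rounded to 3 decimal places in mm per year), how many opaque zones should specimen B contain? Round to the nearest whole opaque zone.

25 opaque zones

Specimen A: correcting the raw count gives 52 − 2 + 3 = 53 true opaque zones.
A: Mean rate = 3.6 mm / 53 years ≈ 0.068 mm/year.
B spans 1.7 / 0.068 = 25.00 years ≈ 25 opaque zones.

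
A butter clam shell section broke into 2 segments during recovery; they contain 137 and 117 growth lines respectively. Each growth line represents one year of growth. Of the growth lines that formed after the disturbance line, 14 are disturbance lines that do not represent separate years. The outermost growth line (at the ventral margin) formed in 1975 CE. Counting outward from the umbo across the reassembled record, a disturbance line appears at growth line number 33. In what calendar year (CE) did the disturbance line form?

1768 CE

Total growth lines = 137 + 117 = 254.
Between growth line 33 and the ventral margin there are 254 − 33 = 221 growth lines.
221 − 14 false = 207 true growth lines after the disturbance line.
The growth line at the ventral margin is 1975 CE, so the disturbance line dates to 1975 − 207 = 1768 CE.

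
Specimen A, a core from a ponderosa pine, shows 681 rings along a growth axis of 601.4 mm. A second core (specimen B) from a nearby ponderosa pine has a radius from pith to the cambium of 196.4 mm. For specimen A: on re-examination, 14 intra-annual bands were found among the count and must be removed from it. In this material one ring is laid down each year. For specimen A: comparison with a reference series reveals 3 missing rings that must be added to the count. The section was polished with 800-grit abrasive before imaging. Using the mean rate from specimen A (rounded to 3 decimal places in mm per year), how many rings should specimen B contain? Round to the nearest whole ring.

219 rings

Specimen A: adjusted count: 681 − 14 + 3 = 670 rings.
A: Extension rate ≈ 601.4 / 670 = 0.898 mm/yr.
B spans 196.4 / 0.898 = 218.71 years ≈ 219 rings.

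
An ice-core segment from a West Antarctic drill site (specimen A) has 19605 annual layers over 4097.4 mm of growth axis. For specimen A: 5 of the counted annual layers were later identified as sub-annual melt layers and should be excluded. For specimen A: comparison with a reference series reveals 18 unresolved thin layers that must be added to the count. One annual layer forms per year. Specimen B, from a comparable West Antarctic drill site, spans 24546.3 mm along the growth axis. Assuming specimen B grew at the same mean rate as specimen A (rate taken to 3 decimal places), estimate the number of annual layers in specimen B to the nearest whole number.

117446 annual layers

Specimen A: adjusted count: 19605 − 5 + 18 = 19618 annual layers.
A: Mean rate = 4097.4 mm / 19618 years ≈ 0.209 mm/yr.
For B, 24546.3 / 0.209 = 117446.41 years ≈ 117446 annual layers.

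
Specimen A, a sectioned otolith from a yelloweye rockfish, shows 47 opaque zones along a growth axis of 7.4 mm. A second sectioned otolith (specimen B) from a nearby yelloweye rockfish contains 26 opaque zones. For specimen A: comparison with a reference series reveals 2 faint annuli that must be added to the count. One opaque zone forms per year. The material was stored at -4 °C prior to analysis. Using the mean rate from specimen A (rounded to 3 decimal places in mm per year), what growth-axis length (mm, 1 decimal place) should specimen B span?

3.9 mm

Specimen A: true opaque zone count = 47 + 2 = 49.
A: Mean rate = 7.4 mm / 49 years ≈ 0.151 mm/yr.
For B, 0.151 mm/year × 26 years = 3.9 mm.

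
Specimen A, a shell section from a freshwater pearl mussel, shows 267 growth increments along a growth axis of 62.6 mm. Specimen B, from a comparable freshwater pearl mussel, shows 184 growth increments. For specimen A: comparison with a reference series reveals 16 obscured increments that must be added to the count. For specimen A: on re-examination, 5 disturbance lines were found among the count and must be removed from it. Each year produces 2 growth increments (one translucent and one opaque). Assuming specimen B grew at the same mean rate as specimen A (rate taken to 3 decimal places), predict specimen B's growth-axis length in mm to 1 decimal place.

Specimen A: after corrections the count is 267 − 5 + 16 = 278 growth increments.
Specimen A: with 2 growth increments per year, 278 / 2 = 139 years.
A: 62.6 mm over 139 years gives 62.6 / 139 ≈ 0.450 mm/yr.
Specimen B: dividing by 2 growth increments per year: 184 / 2 = 92 years. Length of B = 0.450 × 92 = 41.4 mm.

41.4 mm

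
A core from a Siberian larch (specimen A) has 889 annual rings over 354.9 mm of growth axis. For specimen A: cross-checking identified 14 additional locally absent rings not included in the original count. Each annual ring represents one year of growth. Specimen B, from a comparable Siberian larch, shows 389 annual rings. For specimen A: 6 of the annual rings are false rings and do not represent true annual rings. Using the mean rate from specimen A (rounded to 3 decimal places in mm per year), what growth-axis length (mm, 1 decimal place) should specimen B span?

154.0 mm

Specimen A: true annual ring count = 889 − 6 + 14 = 897.
A: Extension rate ≈ 354.9 / 897 = 0.396 mm/yr.
For B, 0.396 mm/year × 389 years = 154.0 mm.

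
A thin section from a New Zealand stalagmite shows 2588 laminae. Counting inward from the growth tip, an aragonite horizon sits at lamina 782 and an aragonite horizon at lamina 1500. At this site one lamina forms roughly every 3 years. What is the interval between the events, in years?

Separation: 1500 − 782 = 718 laminae.
At 3 years per lamina, 718 × 3 = 2154 years.

2154 yr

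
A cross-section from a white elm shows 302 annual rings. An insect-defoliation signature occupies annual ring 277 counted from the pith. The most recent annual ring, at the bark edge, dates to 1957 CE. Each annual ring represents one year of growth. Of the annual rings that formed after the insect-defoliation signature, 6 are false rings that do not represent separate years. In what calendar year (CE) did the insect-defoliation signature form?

302 − 277 = 25 annual rings lie beyond the insect-defoliation signature toward the bark edge.
25 − 6 false = 19 true annual rings after the insect-defoliation signature.
Counting back 19 years from 1957 CE places the insect-defoliation signature in 1957 − 19 = 1938 CE.

1938 CE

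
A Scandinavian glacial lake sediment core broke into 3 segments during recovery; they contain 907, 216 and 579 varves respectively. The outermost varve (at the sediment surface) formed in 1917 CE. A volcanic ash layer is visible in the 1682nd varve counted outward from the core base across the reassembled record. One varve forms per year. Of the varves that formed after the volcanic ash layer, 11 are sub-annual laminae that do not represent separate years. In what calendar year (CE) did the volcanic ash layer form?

Total varves = 907 + 216 + 579 = 1702.
1702 − 1682 = 20 varves lie beyond the volcanic ash layer toward the sediment surface.
Excluding 11 false varves: 20 − 11 = 9.
1917 − 9 = 1908 CE.

1908 CE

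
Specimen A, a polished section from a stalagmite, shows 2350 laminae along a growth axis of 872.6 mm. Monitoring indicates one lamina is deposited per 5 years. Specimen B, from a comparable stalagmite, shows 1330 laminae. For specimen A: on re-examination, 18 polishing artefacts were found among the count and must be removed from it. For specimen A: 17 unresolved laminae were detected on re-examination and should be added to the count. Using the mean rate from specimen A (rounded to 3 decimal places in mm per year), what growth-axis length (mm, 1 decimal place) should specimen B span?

Specimen A: adjusted count: 2350 − 18 + 17 = 2349 laminae.
Specimen A: multiplying by 5 years per lamina: 2349 × 5 = 11745 years.
A: 872.6 mm over 11745 years gives 872.6 / 11745 ≈ 0.074 mm per year.
Specimen B: multiplying by 5 years per lamina: 1330 × 5 = 6650 years. B's length ≈ 0.074 × 6650 = 492.1 mm.

492.1 mm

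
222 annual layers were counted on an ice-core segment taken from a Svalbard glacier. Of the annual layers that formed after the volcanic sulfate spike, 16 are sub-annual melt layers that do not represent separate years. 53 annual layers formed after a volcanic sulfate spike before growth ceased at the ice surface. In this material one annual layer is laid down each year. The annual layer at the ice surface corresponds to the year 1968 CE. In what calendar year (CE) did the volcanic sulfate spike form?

1931 CE

53 annual layers formed after the volcanic sulfate spike.
Excluding 16 false annual layers: 53 − 16 = 37.
The annual layer at the ice surface is 1968 CE, so the volcanic sulfate spike dates to 1968 − 37 = 1931 CE.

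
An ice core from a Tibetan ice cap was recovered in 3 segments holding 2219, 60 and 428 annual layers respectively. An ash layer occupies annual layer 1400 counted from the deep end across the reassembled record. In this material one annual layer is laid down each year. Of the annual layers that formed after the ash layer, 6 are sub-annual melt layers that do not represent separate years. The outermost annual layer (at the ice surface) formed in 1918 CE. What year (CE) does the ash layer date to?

Total annual layers = 2219 + 60 + 428 = 2707.
The ash layer sits at annual layer 1400 from the deep end, so 2707 − 1400 = 1307 annual layers formed after it.
1307 − 6 false = 1301 true annual layers after the ash layer.
The annual layer at the ice surface is 1918 CE, so the ash layer dates to 1918 − 1301 = 617 CE.

617 CE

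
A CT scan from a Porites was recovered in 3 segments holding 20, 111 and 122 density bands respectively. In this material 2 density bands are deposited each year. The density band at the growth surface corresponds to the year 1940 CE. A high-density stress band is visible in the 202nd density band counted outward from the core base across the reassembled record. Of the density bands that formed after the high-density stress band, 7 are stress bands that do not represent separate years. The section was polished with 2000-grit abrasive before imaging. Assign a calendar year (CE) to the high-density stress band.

Total density bands = 20 + 111 + 122 = 253.
Between density band 202 and the growth surface there are 253 − 202 = 51 density bands.
Excluding 7 false density bands: 51 − 7 = 44.
44 density bands at 2 per year is 44 / 2 = 22 years.
The density band at the growth surface is 1940 CE, so the high-density stress band dates to 1940 − 22 = 1918 CE.

1918 CE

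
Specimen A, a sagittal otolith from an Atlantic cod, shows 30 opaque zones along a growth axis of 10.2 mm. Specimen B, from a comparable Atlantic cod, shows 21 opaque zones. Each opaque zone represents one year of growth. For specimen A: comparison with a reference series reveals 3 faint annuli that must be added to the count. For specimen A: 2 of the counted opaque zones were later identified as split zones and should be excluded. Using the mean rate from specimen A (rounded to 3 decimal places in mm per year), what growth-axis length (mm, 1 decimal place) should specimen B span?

6.9 mm

Specimen A: adjusted count: 30 − 2 + 3 = 31 opaque zones.
A: Extension rate ≈ 10.2 / 31 = 0.329 mm/yr.
B's length ≈ 0.329 × 21 = 6.9 mm.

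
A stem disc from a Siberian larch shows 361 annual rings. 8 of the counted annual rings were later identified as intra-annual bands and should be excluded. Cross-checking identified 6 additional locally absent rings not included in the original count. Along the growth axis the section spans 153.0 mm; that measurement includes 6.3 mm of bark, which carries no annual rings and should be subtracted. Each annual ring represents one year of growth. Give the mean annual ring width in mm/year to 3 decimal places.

Adjusted count: 361 − 8 + 6 = 359 annual rings.
Net length = 153.0 − 6.3 = 146.7 mm.
146.7 mm over 359 years gives 146.7 / 359 ≈ 0.409 mm/year.

0.409 mm/year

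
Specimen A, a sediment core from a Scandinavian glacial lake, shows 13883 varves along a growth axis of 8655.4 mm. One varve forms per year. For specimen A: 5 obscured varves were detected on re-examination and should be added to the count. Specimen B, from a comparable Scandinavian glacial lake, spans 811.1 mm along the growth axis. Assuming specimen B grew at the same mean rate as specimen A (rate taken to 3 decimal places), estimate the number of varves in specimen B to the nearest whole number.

Specimen A: true varve count = 13883 + 5 = 13888.
A: 8655.4 mm over 13888 years gives 8655.4 / 13888 ≈ 0.623 mm per year.
B spans 811.1 / 0.623 = 1301.93 years ≈ 1302 varves.

1302 varves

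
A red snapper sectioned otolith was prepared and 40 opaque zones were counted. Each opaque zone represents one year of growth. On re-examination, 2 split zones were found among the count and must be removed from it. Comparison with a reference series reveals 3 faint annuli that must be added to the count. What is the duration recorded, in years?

41 years

True opaque zone count = 40 − 2 + 3 = 41.
With a one-to-one opaque zone periodicity this is 41 years.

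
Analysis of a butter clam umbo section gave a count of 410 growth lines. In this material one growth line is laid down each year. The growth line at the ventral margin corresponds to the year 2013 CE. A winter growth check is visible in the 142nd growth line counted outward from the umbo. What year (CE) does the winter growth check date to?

1745 CE

410 − 142 = 268 growth lines lie beyond the winter growth check toward the ventral margin.
Counting back 268 years from 2013 CE places the winter growth check in 2013 − 268 = 1745 CE.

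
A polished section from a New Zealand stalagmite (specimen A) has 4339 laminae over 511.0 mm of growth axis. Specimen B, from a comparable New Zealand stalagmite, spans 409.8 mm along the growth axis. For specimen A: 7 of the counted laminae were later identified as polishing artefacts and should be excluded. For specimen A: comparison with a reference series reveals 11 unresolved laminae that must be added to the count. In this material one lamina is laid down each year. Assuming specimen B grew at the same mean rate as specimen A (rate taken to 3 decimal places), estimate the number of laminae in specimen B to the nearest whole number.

Specimen A: adjusted count: 4339 − 7 + 11 = 4343 laminae.
A: Mean rate = 511.0 mm / 4343 years ≈ 0.118 mm/yr.
B spans 409.8 / 0.118 = 3472.88 years ≈ 3473 laminae.

3473 laminae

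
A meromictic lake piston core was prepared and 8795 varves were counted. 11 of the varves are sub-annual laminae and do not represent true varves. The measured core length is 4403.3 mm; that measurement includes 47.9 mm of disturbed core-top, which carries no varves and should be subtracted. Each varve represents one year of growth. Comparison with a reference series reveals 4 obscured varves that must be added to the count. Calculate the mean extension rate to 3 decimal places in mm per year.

0.496 mm per year

Adjusted count: 8795 − 11 + 4 = 8788 varves.
Net length = 4403.3 − 47.9 = 4355.4 mm.
Mean rate = 4355.4 mm / 8788 years ≈ 0.496 mm per year.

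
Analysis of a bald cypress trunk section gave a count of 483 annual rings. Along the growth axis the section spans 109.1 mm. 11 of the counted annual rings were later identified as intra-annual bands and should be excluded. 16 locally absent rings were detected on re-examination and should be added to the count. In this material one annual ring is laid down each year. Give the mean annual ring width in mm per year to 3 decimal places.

0.224 mm per year

True annual ring count = 483 − 11 + 16 = 488.
Extension rate ≈ 109.1 / 488 = 0.224 mm per year.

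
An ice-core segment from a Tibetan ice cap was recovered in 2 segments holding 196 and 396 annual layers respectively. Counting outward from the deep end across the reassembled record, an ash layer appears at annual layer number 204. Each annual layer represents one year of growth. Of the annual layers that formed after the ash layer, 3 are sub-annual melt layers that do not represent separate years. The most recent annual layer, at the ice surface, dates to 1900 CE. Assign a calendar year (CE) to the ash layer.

1515 CE

Total annual layers = 196 + 396 = 592.
The ash layer sits at annual layer 204 from the deep end, so 592 − 204 = 388 annual layers formed after it.
Removing the 3 false annual layers leaves 388 − 3 = 385 true annual layers beyond the ash layer.
The annual layer at the ice surface is 1900 CE, so the ash layer dates to 1900 − 385 = 1515 CE.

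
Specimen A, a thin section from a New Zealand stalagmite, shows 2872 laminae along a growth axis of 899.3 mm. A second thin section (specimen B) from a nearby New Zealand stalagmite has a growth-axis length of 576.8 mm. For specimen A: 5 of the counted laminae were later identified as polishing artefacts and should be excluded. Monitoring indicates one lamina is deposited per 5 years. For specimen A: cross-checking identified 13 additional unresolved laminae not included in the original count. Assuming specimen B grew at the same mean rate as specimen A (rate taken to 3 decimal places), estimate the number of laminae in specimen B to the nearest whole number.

1861 laminae

Specimen A: true lamina count = 2872 − 5 + 13 = 2880.
Specimen A: at 5 years per lamina, 2880 × 5 = 14400 years.
A: 899.3 mm over 14400 years gives 899.3 / 14400 ≈ 0.062 mm/year.
B spans 576.8 / 0.062 = 9303.23 years; at 5 years per lamina that is 9303.23 / 5 ≈ 1861 laminae.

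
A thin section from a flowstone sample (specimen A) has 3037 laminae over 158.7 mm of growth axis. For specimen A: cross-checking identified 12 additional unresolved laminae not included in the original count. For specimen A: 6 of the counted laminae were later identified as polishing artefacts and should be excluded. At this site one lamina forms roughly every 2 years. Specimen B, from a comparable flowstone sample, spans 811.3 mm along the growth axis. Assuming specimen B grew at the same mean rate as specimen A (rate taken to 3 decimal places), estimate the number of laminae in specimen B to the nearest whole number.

Specimen A: true lamina count = 3037 − 6 + 12 = 3043.
Specimen A: 3043 laminae at 2 years each span 3043 × 2 = 6086 years.
A: 158.7 mm over 6086 years gives 158.7 / 6086 ≈ 0.026 mm/yr.
Specimen B: 811.3 mm / 0.026 mm per year = 31203.85 years; at 2 years per lamina that is 31203.85 / 2 ≈ 15602 laminae.

15602 laminae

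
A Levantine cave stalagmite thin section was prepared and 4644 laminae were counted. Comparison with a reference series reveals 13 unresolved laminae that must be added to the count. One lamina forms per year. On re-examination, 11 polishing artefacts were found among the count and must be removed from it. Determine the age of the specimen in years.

4646 yr

True lamina count = 4644 − 11 + 13 = 4646.
With a one-to-one lamina periodicity this is 4646 years.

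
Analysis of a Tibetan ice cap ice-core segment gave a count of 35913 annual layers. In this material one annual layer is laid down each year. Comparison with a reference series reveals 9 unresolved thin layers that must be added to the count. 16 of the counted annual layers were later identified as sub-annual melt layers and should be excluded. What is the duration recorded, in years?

35906 years

Correcting the raw count gives 35913 − 16 + 9 = 35906 true annual layers.
With a one-to-one annual layer periodicity this is 35906 years.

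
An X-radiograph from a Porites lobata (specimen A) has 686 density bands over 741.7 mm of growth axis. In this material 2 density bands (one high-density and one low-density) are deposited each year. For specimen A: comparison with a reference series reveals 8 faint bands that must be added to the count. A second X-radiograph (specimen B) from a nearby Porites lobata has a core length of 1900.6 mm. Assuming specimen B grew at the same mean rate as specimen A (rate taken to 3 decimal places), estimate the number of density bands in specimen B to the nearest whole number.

Specimen A: after corrections the count is 686 + 8 = 694 density bands.
Specimen A: with 2 density bands per year, 694 / 2 = 347 years.
A: Extension rate ≈ 741.7 / 347 = 2.137 mm/year.
B spans 1900.6 / 2.137 = 889.38 years; at 2 density bands per year that is 889.38 × 2 ≈ 1779 density bands.

1779 density bands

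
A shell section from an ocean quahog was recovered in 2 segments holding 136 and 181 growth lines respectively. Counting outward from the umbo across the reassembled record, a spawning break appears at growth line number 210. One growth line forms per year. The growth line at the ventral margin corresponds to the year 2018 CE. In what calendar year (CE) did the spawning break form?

Total growth lines = 136 + 181 = 317.
317 − 210 = 107 growth lines lie beyond the spawning break toward the ventral margin.
Counting back 107 years from 2018 CE places the spawning break in 2018 − 107 = 1911 CE.

1911 CE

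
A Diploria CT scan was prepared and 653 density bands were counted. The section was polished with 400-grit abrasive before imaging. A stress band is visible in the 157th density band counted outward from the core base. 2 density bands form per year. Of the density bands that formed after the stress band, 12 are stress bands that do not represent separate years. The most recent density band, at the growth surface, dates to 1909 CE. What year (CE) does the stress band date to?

1667 CE

The stress band sits at density band 157 from the core base, so 653 − 157 = 496 density bands formed after it.
Removing the 12 false density bands leaves 496 − 12 = 484 true density bands beyond the stress band.
484 density bands at 2 per year is 484 / 2 = 242 years.
Counting back 242 years from 1909 CE places the stress band in 1909 − 242 = 1667 CE.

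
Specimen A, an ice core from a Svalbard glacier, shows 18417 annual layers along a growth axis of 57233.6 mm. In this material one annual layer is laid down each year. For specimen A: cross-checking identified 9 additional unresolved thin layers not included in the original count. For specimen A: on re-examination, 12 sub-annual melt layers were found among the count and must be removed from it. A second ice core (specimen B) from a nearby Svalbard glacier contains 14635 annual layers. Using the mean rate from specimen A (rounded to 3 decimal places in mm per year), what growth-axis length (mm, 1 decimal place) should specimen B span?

45485.6 mm

Specimen A: true annual layer count = 18417 − 12 + 9 = 18414.
A: Extension rate ≈ 57233.6 / 18414 = 3.108 mm/year.
B's length ≈ 3.108 × 14635 = 45485.6 mm.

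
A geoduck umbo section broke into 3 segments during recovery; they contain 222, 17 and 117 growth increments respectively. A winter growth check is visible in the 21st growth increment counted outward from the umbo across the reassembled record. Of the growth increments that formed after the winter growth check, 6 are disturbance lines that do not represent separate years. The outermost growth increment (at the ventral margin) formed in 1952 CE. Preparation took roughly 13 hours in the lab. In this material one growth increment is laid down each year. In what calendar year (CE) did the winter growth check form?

1623 CE

Total growth increments = 222 + 17 + 117 = 356.
Between growth increment 21 and the ventral margin there are 356 − 21 = 335 growth increments.
Excluding 6 false growth increments: 335 − 6 = 329.
Counting back 329 years from 1952 CE places the winter growth check in 1952 − 329 = 1623 CE.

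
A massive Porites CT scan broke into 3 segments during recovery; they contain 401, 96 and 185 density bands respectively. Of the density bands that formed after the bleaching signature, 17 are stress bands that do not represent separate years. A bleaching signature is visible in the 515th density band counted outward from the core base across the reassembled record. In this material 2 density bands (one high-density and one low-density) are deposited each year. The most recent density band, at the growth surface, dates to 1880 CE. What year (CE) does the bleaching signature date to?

1805 CE

Total density bands = 401 + 96 + 185 = 682.
682 − 515 = 167 density bands lie beyond the bleaching signature toward the growth surface.
167 − 17 false = 150 true density bands after the bleaching signature.
Dividing by 2 density bands per year: 150 / 2 = 75 years.
1880 − 75 = 1805 CE.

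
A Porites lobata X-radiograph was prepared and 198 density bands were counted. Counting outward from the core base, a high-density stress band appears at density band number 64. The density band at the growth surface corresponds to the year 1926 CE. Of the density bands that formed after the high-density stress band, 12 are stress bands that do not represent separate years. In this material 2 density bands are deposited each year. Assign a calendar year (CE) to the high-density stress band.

The high-density stress band sits at density band 64 from the core base, so 198 − 64 = 134 density bands formed after it.
Removing the 12 false density bands leaves 134 − 12 = 122 true density bands beyond the high-density stress band.
Dividing by 2 density bands per year: 122 / 2 = 61 years.
1926 − 61 = 1865 CE.

1865 CE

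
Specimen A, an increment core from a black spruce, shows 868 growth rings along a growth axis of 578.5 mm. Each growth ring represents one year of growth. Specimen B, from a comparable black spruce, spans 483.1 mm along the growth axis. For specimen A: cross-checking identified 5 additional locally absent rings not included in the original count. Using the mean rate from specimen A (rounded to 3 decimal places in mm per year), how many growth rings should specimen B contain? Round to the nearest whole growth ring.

Specimen A: correcting the raw count gives 868 + 5 = 873 true growth rings.
A: Extension rate ≈ 578.5 / 873 = 0.663 mm/year.
B spans 483.1 / 0.663 = 728.66 years ≈ 729 growth rings.

729 growth rings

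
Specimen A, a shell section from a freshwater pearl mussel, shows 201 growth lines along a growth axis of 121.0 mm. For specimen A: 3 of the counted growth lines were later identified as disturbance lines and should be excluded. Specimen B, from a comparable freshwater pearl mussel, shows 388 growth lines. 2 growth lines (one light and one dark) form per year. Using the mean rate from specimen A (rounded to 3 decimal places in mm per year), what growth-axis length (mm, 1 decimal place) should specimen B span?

Specimen A: adjusted count: 201 − 3 = 198 growth lines.
Specimen A: 198 growth lines at 2 per year is 198 / 2 = 99 years.
A: 121.0 mm over 99 years gives 121.0 / 99 ≈ 1.222 mm/yr.
Specimen B: 388 growth lines at 2 per year is 388 / 2 = 194 years. Length of B = 1.222 × 194 = 237.1 mm.

237.1 mm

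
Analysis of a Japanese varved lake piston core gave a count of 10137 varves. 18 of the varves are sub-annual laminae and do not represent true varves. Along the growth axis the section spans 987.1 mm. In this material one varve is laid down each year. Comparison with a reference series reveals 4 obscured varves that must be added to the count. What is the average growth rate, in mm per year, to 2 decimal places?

Adjusted count: 10137 − 18 + 4 = 10123 varves.
Extension rate ≈ 987.1 / 10123 = 0.10 mm per year.

0.10 mm per year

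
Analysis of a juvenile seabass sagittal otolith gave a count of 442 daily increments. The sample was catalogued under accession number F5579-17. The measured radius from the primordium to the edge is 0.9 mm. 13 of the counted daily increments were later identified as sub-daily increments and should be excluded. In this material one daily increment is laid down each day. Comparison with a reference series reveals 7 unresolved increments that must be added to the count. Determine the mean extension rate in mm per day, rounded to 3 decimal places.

0.002 mm per day

After corrections the count is 442 − 13 + 7 = 436 daily increments.
0.9 mm over 436 days gives 0.9 / 436 ≈ 0.002 mm per day.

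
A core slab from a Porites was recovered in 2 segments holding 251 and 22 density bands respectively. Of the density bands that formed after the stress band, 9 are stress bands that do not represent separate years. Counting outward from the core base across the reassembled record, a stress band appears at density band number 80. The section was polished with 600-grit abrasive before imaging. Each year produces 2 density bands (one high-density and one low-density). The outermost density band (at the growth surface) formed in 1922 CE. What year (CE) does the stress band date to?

Total density bands = 251 + 22 = 273.
Between density band 80 and the growth surface there are 273 − 80 = 193 density bands.
193 − 9 false = 184 true density bands after the stress band.
Dividing by 2 density bands per year: 184 / 2 = 92 years.
The density band at the growth surface is 1922 CE, so the stress band dates to 1922 − 92 = 1830 CE.

1830 CE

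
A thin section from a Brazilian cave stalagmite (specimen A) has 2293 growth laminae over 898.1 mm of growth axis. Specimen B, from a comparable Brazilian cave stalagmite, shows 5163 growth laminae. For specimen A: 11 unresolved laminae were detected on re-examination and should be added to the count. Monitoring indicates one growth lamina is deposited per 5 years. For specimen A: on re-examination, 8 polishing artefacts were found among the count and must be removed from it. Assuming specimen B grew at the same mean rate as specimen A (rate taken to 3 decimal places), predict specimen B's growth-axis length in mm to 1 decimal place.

Specimen A: correcting the raw count gives 2293 − 8 + 11 = 2296 true growth laminae.
Specimen A: multiplying by 5 years per growth lamina: 2296 × 5 = 11480 years.
A: Mean rate = 898.1 mm / 11480 years ≈ 0.078 mm/year.
Specimen B: 5163 growth laminae at 5 years each span 5163 × 5 = 25815 years. B's length ≈ 0.078 × 25815 = 2013.6 mm.

2013.6 mm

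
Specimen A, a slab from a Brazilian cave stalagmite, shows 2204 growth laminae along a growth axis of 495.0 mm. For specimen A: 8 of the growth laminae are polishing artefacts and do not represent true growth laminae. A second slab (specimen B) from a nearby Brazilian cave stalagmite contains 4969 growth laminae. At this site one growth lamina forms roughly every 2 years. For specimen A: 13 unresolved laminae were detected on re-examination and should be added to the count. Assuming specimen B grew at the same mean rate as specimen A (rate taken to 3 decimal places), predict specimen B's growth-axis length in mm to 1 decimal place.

Specimen A: after corrections the count is 2204 − 8 + 13 = 2209 growth laminae.
Specimen A: multiplying by 2 years per growth lamina: 2209 × 2 = 4418 years.
A: Extension rate ≈ 495.0 / 4418 = 0.112 mm/yr.
Specimen B: multiplying by 2 years per growth lamina: 4969 × 2 = 9938 years. For B, 0.112 mm/year × 9938 years = 1113.1 mm.

1113.1 mm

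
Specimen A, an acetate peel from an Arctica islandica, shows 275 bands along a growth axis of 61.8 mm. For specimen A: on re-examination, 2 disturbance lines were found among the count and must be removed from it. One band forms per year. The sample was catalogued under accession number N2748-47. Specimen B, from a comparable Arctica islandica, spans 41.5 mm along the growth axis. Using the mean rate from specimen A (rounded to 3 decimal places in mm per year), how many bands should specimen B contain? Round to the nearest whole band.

184 bands

Specimen A: adjusted count: 275 − 2 = 273 bands.
A: Mean rate = 61.8 mm / 273 years ≈ 0.226 mm/year.
B spans 41.5 / 0.226 = 183.63 years ≈ 184 bands.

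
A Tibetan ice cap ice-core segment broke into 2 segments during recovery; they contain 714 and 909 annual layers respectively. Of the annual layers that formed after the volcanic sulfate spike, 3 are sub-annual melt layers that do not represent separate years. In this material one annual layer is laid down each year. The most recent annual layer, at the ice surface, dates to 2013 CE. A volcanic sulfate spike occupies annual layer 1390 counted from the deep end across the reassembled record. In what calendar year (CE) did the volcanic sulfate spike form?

Total annual layers = 714 + 909 = 1623.
1623 − 1390 = 233 annual layers lie beyond the volcanic sulfate spike toward the ice surface.
Excluding 3 false annual layers: 233 − 3 = 230.
The annual layer at the ice surface is 2013 CE, so the volcanic sulfate spike dates to 2013 − 230 = 1783 CE.

1783 CE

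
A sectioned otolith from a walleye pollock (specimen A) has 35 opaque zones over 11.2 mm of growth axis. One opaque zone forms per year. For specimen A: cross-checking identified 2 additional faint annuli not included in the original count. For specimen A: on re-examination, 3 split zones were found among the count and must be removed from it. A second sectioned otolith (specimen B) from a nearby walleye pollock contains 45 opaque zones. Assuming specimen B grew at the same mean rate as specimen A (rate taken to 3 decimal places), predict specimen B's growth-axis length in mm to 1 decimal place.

Specimen A: correcting the raw count gives 35 − 3 + 2 = 34 true opaque zones.
A: Extension rate ≈ 11.2 / 34 = 0.329 mm/yr.
Length of B = 0.329 × 45 = 14.8 mm.

14.8 mm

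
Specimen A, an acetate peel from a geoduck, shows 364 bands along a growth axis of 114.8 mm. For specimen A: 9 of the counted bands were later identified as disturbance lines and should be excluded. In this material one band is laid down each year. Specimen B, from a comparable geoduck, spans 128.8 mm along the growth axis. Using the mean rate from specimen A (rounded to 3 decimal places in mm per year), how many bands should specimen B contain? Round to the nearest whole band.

Specimen A: adjusted count: 364 − 9 = 355 bands.
A: Mean rate = 114.8 mm / 355 years ≈ 0.323 mm/year.
Specimen B: 128.8 mm / 0.323 mm per year = 398.76 years ≈ 399 bands.

399 bands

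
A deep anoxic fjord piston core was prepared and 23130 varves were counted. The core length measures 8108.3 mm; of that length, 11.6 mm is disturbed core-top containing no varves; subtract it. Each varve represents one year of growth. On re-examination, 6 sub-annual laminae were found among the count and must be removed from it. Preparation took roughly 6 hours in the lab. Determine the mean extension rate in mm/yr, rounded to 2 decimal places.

0.35 mm/yr

Adjusted count: 23130 − 6 = 23124 varves.
The growth record spans 8108.3 − 11.6 = 8096.7 mm.
Mean rate = 8096.7 mm / 23124 years ≈ 0.35 mm/yr.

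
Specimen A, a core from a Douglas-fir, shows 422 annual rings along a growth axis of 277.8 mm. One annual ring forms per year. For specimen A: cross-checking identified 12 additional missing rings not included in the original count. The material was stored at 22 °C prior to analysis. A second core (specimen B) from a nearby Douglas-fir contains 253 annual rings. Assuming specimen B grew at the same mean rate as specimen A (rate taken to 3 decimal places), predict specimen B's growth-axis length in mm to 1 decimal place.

161.9 mm

Specimen A: after corrections the count is 422 + 12 = 434 annual rings.
A: Extension rate ≈ 277.8 / 434 = 0.640 mm per year.
B's length ≈ 0.640 × 253 = 161.9 mm.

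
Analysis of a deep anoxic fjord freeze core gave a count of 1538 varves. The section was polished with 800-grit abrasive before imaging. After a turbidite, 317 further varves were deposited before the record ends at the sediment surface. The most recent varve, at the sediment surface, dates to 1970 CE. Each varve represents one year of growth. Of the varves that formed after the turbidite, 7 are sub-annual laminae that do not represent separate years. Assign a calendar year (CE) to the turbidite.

1660 CE

There are 317 varves younger than the turbidite.
317 − 7 false = 310 true varves after the turbidite.
Counting back 310 years from 1970 CE places the turbidite in 1970 − 310 = 1660 CE.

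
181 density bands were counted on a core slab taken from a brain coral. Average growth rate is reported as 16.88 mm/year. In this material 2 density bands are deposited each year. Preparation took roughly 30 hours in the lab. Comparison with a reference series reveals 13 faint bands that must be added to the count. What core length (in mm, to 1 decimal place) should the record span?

Adjusted count: 181 + 13 = 194 density bands.
194 density bands at 2 per year is 194 / 2 = 97 years.
Length ≈ 16.88 × 97 = 1637.4 mm.

1637.4 mm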